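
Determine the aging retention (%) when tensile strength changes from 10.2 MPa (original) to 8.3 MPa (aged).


Retention = aged / original * 100
= 8.3 / 10.2 * 100
= 81.4%

81.4%


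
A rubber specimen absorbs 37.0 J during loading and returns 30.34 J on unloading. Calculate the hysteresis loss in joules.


Hysteresis loss = loading - unloading
= 37.0 - 30.34
= 6.66 J

6.66 J


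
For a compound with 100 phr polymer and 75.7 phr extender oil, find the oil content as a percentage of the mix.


Oil % = oil / (100 + oil) * 100
= 75.7 / (100 + 75.7) * 100
= 75.7 / 175.7 * 100
= 43.08%

43.08%


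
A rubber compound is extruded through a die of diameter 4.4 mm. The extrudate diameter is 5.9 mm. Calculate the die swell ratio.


Die swell ratio = D_extrudate / D_die
= 5.9 / 4.4
= 1.341

Die swell = 1.341


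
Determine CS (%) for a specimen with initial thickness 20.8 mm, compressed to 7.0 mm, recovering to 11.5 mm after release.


CS = (t0 - recovered) / (t0 - ts) * 100
= (20.8 - 11.5) / (20.8 - 7.0) * 100
= 9.3 / 13.8 * 100
= 67.4%

67.4%


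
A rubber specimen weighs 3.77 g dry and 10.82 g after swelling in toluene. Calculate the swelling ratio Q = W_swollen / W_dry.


Q = W_swollen / W_dry
Q = 10.82 / 3.77
Q = 2.87

Q = 2.87


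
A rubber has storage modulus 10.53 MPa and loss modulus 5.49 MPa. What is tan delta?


tan delta = E'' / E'
= 5.49 / 10.53
= 0.5214

tan delta = 0.5214


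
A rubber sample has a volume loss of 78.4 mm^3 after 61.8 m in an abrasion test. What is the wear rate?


Rate = volume_loss / distance
= 78.4 / 61.8
= 1.269 mm^3/m

1.269 mm^3/m


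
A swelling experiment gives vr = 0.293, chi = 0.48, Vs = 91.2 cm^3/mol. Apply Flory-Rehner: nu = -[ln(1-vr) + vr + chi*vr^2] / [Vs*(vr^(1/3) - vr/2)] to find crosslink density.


ln(1 - vr) = ln(1 - 0.293) = -0.3467
Numerator = -((-0.3467) + 0.293 + 0.48 * 0.293^2) = 0.0125
Denominator = 91.2 * (0.293^(1/3) - 0.293/2) = 47.2129
nu = 0.0125 / 47.2129 = 2.6512e-04 mol/cm^3

2.6512e-04 mol/cm^3


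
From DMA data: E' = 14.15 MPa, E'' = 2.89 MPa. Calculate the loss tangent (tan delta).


tan delta = E'' / E'
= 2.89 / 14.15
= 0.2042

tan delta = 0.2042


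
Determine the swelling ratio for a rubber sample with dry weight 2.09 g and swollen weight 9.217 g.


Q = W_swollen / W_dry
Q = 9.217 / 2.09
Q = 4.41

Q = 4.41


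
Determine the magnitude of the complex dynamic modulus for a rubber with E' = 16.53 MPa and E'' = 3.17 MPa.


|E*| = sqrt(E'^2 + E''^2)
= sqrt(16.53^2 + 3.17^2)
= sqrt(273.2409 + 10.0489)
= 16.831 MPa

16.831 MPa


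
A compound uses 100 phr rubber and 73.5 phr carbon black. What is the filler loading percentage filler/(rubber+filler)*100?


Filler % = filler / (rubber + filler) * 100
= 73.5 / (100 + 73.5) * 100
= 73.5 / 173.5 * 100
= 42.36%

42.36%


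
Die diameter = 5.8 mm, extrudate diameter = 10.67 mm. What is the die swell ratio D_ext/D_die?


Die swell ratio = D_extrudate / D_die
= 10.67 / 5.8
= 1.84

Die swell = 1.84


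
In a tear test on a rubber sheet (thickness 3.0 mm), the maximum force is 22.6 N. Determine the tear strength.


Tear strength = force / thickness
= 22.6 / 3.0
= 7.53 N/mm

7.53 N/mm


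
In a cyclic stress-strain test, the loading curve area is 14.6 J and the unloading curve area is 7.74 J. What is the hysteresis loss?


Hysteresis loss = loading - unloading
= 14.6 - 7.74
= 6.86 J

6.86 J


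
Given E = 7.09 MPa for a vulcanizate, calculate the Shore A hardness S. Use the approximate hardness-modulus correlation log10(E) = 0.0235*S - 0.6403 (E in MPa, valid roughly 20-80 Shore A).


log10(E) = 0.0235*S - 0.6403  =>  S = (log10(E) + 0.6403) / 0.0235
log10(7.09) = 0.850646
S = (0.850646 + 0.6403) / 0.0235 = 1.490946 / 0.0235
S = 63.4

Shore A = 63.4


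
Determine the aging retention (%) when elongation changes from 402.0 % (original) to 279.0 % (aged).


Retention = aged / original * 100
= 279.0 / 402.0 * 100
= 69.4%

69.4%


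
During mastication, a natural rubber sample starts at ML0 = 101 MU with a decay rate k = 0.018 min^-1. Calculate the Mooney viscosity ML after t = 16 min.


ML = ML0 * exp(-k * t)
ML = 101 * exp(-0.018 * 16)
ML = 101 * 0.7498
ML = 75.73 MU

75.73 MU


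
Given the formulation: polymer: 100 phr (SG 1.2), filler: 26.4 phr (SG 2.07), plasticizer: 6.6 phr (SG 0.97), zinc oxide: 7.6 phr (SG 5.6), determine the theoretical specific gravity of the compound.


Sum of weights = 140.6
Volume contributions:
  polymer: 100/1.2 = 83.3333
  filler: 26.4/2.07 = 12.7536
  plasticizer: 6.6/0.97 = 6.8041
  zinc oxide: 7.6/5.6 = 1.3571
Sum of volumes = 104.2482
SG = 140.6 / 104.2482 = 1.349

SG = 1.349


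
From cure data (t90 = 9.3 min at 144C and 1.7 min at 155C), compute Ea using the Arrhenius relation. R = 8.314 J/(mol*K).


T1 = 417.15 K, T2 = 428.15 K
1/T1 - 1/T2 = 6.1589e-05
ln(t1/t2) = ln(9.3/1.7) = 1.6994
Ea = 8.314 * 1.6994 / 6.1589e-05 = 229402.2142 J/mol
Ea = 229.4 kJ/mol

229.4 kJ/mol


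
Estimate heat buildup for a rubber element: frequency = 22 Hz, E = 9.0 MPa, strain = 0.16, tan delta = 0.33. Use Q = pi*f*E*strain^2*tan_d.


Q = pi * f * E * strain^2 * tan_d
= pi * 22 * 9.0 * 0.16^2 * 0.33
= pi * 22 * 9.0 * 0.0256 * 0.33
= 5.2550

Q = 5.2550


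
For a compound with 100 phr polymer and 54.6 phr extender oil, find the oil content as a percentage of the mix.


Oil % = oil / (100 + oil) * 100
= 54.6 / (100 + 54.6) * 100
= 54.6 / 154.6 * 100
= 35.32%

35.32%


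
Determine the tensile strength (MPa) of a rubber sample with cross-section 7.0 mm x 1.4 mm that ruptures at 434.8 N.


Area = width * thickness = 7.0 * 1.4 = 9.8 mm^2
TS = force / area = 434.8 / 9.8 = 44.37 MPa

44.37 MPa


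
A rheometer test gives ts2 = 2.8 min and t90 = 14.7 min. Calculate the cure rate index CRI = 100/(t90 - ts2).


CRI = 100 / (t90 - ts2)
= 100 / (14.7 - 2.8)
= 100 / 11.9
= 8.4 min^-1

8.4 min^-1


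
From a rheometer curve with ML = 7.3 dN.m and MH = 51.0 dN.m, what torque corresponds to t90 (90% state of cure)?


M90 = ML + 0.9 * (MH - ML)
M90 = 7.3 + 0.9 * (51.0 - 7.3)
M90 = 7.3 + 0.9 * 43.7
M90 = 46.63 dN.m

46.63 dN.m


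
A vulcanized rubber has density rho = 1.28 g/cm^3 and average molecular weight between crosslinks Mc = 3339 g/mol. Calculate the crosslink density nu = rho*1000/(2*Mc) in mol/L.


nu = rho * 1000 / (2 * Mc)
nu = 1.28 * 1000 / (2 * 3339)
nu = 1280.0 / 6678
nu = 0.1917 mol/L

0.1917 mol/L


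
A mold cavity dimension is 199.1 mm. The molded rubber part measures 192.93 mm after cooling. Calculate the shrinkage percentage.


Shrinkage = (mold - part) / mold * 100
= (199.1 - 192.93) / 199.1 * 100
= 6.17 / 199.1 * 100
= 3.1%

3.1%


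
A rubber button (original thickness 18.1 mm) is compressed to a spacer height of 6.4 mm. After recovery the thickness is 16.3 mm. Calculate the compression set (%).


CS = (t0 - recovered) / (t0 - ts) * 100
= (18.1 - 16.3) / (18.1 - 6.4) * 100
= 1.8 / 11.7 * 100
= 15.4%

15.4%


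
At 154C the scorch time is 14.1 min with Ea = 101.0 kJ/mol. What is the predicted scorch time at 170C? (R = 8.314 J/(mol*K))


Convert temperatures: T1 = 154 + 273.15 = 427.15 K, T2 = 170 + 273.15 = 443.15 K
ts2_new = 14.1 * exp(101000 / 8.314 * (1/443.15 - 1/427.15))
1/T2 - 1/T1 = -8.4526e-05
ts2_new = 5.05 min

5.05 min


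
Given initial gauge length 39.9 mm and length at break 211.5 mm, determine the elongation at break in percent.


Elongation = (Lf - L0) / L0 * 100
= (211.5 - 39.9) / 39.9 * 100
= 171.6 / 39.9 * 100
= 430.1%

430.1%


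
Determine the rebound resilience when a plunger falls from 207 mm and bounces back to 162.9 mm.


Resilience = h_rebound / h_drop * 100
= 162.9 / 207 * 100
= 78.7%

78.7%


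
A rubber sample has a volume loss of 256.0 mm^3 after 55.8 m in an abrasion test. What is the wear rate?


Rate = volume_loss / distance
= 256.0 / 55.8
= 4.588 mm^3/m

4.588 mm^3/m


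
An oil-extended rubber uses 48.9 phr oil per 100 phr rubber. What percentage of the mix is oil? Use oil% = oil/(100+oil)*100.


Oil % = oil / (100 + oil) * 100
= 48.9 / (100 + 48.9) * 100
= 48.9 / 148.9 * 100
= 32.84%

32.84%


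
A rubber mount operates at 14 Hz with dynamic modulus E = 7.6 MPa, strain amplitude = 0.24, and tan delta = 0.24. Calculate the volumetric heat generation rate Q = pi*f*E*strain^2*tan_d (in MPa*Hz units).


Q = pi * f * E * strain^2 * tan_d
= pi * 14 * 7.6 * 0.24^2 * 0.24
= pi * 14 * 7.6 * 0.0576 * 0.24
= 4.6209

Q = 4.6209


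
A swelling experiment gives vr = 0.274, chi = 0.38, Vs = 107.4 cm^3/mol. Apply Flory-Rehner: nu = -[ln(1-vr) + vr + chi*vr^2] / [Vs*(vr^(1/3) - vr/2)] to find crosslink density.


ln(1 - vr) = ln(1 - 0.274) = -0.3202
Numerator = -((-0.3202) + 0.274 + 0.38 * 0.274^2) = 0.0177
Denominator = 107.4 * (0.274^(1/3) - 0.274/2) = 55.0432
nu = 0.0177 / 55.0432 = 3.2114e-04 mol/cm^3

3.2114e-04 mol/cm^3


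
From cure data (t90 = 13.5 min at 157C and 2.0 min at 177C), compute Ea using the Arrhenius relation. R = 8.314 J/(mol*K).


T1 = 430.15 K, T2 = 450.15 K
1/T1 - 1/T2 = 1.0329e-04
ln(t1/t2) = ln(13.5/2.0) = 1.9095
Ea = 8.314 * 1.9095 / 1.0329e-04 = 153704.4836 J/mol
Ea = 153.7 kJ/mol

153.7 kJ/mol


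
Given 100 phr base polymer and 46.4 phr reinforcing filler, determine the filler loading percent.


Filler % = filler / (rubber + filler) * 100
= 46.4 / (100 + 46.4) * 100
= 46.4 / 146.4 * 100
= 31.69%

31.69%


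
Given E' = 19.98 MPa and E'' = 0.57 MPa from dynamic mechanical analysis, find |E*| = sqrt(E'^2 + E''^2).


|E*| = sqrt(E'^2 + E''^2)
= sqrt(19.98^2 + 0.57^2)
= sqrt(399.2004 + 0.3249)
= 19.988 MPa

19.988 MPa


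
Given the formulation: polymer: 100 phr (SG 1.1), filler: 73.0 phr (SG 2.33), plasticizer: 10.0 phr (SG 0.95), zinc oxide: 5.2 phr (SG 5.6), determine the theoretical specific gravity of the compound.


Sum of weights = 188.2
Volume contributions:
  polymer: 100/1.1 = 90.9091
  filler: 73.0/2.33 = 31.3305
  plasticizer: 10.0/0.95 = 10.5263
  zinc oxide: 5.2/5.6 = 0.9286
Sum of volumes = 133.6945
SG = 188.2 / 133.6945 = 1.408

SG = 1.408


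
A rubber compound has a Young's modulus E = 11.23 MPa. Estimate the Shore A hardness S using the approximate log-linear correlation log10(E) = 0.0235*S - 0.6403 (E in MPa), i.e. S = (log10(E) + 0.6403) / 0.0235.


log10(E) = 0.0235*S - 0.6403  =>  S = (log10(E) + 0.6403) / 0.0235
log10(11.23) = 1.050380
S = (1.050380 + 0.6403) / 0.0235 = 1.690680 / 0.0235
S = 71.9

Shore A = 71.9


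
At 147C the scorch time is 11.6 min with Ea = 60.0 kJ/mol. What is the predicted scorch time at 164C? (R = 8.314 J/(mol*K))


Convert temperatures: T1 = 147 + 273.15 = 420.15 K, T2 = 164 + 273.15 = 437.15 K
ts2_new = 11.6 * exp(60000 / 8.314 * (1/437.15 - 1/420.15))
1/T2 - 1/T1 = -9.2558e-05
ts2_new = 5.95 min

5.95 min


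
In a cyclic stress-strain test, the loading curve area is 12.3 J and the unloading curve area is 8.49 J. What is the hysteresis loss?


Hysteresis loss = loading - unloading
= 12.3 - 8.49
= 3.81 J

3.81 J


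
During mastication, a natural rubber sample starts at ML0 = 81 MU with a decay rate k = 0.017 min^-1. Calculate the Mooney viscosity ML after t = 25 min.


ML = ML0 * exp(-k * t)
ML = 81 * exp(-0.017 * 25)
ML = 81 * 0.6538
ML = 52.96 MU

52.96 MU


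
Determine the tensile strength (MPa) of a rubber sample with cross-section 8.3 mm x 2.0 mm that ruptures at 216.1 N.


Area = width * thickness = 8.3 * 2.0 = 16.6 mm^2
TS = force / area = 216.1 / 16.6 = 13.02 MPa

13.02 MPa


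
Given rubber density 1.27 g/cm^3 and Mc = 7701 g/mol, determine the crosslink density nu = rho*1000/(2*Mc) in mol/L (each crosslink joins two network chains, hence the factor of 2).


nu = rho * 1000 / (2 * Mc)
nu = 1.27 * 1000 / (2 * 7701)
nu = 1270.0 / 15402
nu = 0.0825 mol/L

0.0825 mol/L


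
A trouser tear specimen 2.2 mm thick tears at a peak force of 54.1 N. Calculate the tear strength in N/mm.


Tear strength = force / thickness
= 54.1 / 2.2
= 24.59 N/mm

24.59 N/mm


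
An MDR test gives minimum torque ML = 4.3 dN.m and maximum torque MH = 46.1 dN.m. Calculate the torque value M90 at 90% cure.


M90 = ML + 0.9 * (MH - ML)
M90 = 4.3 + 0.9 * (46.1 - 4.3)
M90 = 4.3 + 0.9 * 41.8
M90 = 41.92 dN.m

41.92 dN.m


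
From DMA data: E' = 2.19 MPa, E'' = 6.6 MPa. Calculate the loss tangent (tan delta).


tan delta = E'' / E'
= 6.6 / 2.19
= 3.0137

tan delta = 3.0137


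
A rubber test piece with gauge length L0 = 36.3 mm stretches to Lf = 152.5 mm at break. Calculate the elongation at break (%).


Elongation = (Lf - L0) / L0 * 100
= (152.5 - 36.3) / 36.3 * 100
= 116.2 / 36.3 * 100
= 320.1%

320.1%


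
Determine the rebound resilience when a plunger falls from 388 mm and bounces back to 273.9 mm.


Resilience = h_rebound / h_drop * 100
= 273.9 / 388 * 100
= 70.6%

70.6%


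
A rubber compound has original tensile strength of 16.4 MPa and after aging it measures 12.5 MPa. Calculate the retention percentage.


Retention = aged / original * 100
= 12.5 / 16.4 * 100
= 76.2%

76.2%


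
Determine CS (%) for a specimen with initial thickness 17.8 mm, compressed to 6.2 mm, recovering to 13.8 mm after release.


CS = (t0 - recovered) / (t0 - ts) * 100
= (17.8 - 13.8) / (17.8 - 6.2) * 100
= 4.0 / 11.6 * 100
= 34.5%

34.5%


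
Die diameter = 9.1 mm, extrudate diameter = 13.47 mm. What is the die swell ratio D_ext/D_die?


Die swell ratio = D_extrudate / D_die
= 13.47 / 9.1
= 1.48

Die swell = 1.48


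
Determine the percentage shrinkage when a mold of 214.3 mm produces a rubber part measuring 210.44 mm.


Shrinkage = (mold - part) / mold * 100
= (214.3 - 210.44) / 214.3 * 100
= 3.86 / 214.3 * 100
= 1.8%

1.8%


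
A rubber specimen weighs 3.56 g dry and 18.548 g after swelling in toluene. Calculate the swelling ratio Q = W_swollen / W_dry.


Q = W_swollen / W_dry
Q = 18.548 / 3.56
Q = 5.21

Q = 5.21


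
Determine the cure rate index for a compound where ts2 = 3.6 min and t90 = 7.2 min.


CRI = 100 / (t90 - ts2)
= 100 / (7.2 - 3.6)
= 100 / 3.6
= 27.78 min^-1

27.78 min^-1


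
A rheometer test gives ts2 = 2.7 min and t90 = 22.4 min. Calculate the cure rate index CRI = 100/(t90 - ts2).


CRI = 100 / (t90 - ts2)
= 100 / (22.4 - 2.7)
= 100 / 19.7
= 5.08 min^-1

5.08 min^-1


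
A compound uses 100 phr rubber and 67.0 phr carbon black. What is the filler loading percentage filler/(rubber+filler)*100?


Filler % = filler / (rubber + filler) * 100
= 67.0 / (100 + 67.0) * 100
= 67.0 / 167.0 * 100
= 40.12%

40.12%


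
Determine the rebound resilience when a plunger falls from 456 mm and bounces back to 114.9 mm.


Resilience = h_rebound / h_drop * 100
= 114.9 / 456 * 100
= 25.2%

25.2%


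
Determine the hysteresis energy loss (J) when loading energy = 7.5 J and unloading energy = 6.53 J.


Hysteresis loss = loading - unloading
= 7.5 - 6.53
= 0.97 J

0.97 J


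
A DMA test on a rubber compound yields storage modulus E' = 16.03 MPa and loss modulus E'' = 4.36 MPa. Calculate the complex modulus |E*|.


|E*| = sqrt(E'^2 + E''^2)
= sqrt(16.03^2 + 4.36^2)
= sqrt(256.9609 + 19.0096)
= 16.612 MPa

16.612 MPa


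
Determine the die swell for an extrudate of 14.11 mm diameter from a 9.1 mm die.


Die swell ratio = D_extrudate / D_die
= 14.11 / 9.1
= 1.551

Die swell = 1.551


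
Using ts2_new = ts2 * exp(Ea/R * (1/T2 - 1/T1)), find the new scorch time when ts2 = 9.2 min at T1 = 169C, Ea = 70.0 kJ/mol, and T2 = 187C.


Convert temperatures: T1 = 169 + 273.15 = 442.15 K, T2 = 187 + 273.15 = 460.15 K
ts2_new = 9.2 * exp(70000 / 8.314 * (1/460.15 - 1/442.15))
1/T2 - 1/T1 = -8.8472e-05
ts2_new = 4.37 min

4.37 min


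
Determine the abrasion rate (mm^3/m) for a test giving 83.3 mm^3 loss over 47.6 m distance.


Rate = volume_loss / distance
= 83.3 / 47.6
= 1.75 mm^3/m

1.75 mm^3/m


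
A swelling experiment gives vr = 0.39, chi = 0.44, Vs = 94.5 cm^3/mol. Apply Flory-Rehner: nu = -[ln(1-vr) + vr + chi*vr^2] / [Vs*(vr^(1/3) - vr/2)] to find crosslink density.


ln(1 - vr) = ln(1 - 0.39) = -0.4943
Numerator = -((-0.4943) + 0.39 + 0.44 * 0.39^2) = 0.0374
Denominator = 94.5 * (0.39^(1/3) - 0.39/2) = 50.6156
nu = 0.0374 / 50.6156 = 7.3836e-04 mol/cm^3

7.3836e-04 mol/cm^3


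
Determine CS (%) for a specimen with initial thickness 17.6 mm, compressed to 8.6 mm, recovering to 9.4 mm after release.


CS = (t0 - recovered) / (t0 - ts) * 100
= (17.6 - 9.4) / (17.6 - 8.6) * 100
= 8.2 / 9.0 * 100
= 91.1%

91.1%


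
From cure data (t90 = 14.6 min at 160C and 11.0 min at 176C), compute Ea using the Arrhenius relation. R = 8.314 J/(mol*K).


T1 = 433.15 K, T2 = 449.15 K
1/T1 - 1/T2 = 8.2241e-05
ln(t1/t2) = ln(14.6/11.0) = 0.2831
Ea = 8.314 * 0.2831 / 8.2241e-05 = 28621.9953 J/mol
Ea = 28.62 kJ/mol

28.62 kJ/mol


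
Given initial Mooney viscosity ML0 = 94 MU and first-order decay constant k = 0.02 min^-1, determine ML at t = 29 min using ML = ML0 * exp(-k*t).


ML = ML0 * exp(-k * t)
ML = 94 * exp(-0.02 * 29)
ML = 94 * 0.5599
ML = 52.63 MU

52.63 MU


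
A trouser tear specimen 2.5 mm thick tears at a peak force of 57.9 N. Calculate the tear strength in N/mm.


Tear strength = force / thickness
= 57.9 / 2.5
= 23.16 N/mm

23.16 N/mm


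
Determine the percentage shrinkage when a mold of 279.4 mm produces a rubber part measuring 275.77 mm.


Shrinkage = (mold - part) / mold * 100
= (279.4 - 275.77) / 279.4 * 100
= 3.63 / 279.4 * 100
= 1.3%

1.3%


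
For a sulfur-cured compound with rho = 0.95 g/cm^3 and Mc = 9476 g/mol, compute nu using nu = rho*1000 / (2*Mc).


nu = rho * 1000 / (2 * Mc)
nu = 0.95 * 1000 / (2 * 9476)
nu = 950.0 / 18952
nu = 0.0501 mol/L

0.0501 mol/L


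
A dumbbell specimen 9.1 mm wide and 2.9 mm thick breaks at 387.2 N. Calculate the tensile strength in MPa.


Area = width * thickness = 9.1 * 2.9 = 26.39 mm^2
TS = force / area = 387.2 / 26.39 = 14.67 MPa

14.67 MPa


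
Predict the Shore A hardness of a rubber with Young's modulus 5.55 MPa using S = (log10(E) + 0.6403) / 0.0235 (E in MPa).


log10(E) = 0.0235*S - 0.6403  =>  S = (log10(E) + 0.6403) / 0.0235
log10(5.55) = 0.744293
S = (0.744293 + 0.6403) / 0.0235 = 1.384593 / 0.0235
S = 58.9

Shore A = 58.9


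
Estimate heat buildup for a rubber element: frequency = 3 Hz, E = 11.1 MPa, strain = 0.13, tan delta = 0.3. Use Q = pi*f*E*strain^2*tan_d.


Q = pi * f * E * strain^2 * tan_d
= pi * 3 * 11.1 * 0.13^2 * 0.3
= pi * 3 * 11.1 * 0.0169 * 0.3
= 0.5304

Q = 0.5304


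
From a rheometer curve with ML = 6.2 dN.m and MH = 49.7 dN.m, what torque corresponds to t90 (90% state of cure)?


M90 = ML + 0.9 * (MH - ML)
M90 = 6.2 + 0.9 * (49.7 - 6.2)
M90 = 6.2 + 0.9 * 43.5
M90 = 45.35 dN.m

45.35 dN.m


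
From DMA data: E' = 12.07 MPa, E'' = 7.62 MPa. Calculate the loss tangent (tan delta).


tan delta = E'' / E'
= 7.62 / 12.07
= 0.6313

tan delta = 0.6313


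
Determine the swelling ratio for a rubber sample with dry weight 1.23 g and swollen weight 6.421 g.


Q = W_swollen / W_dry
Q = 6.421 / 1.23
Q = 5.22

Q = 5.22


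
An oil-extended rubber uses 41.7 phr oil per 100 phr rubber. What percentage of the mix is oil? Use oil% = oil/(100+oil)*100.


Oil % = oil / (100 + oil) * 100
= 41.7 / (100 + 41.7) * 100
= 41.7 / 141.7 * 100
= 29.43%

29.43%


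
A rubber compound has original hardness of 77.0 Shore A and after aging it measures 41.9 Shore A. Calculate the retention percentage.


Retention = aged / original * 100
= 41.9 / 77.0 * 100
= 54.4%

54.4%


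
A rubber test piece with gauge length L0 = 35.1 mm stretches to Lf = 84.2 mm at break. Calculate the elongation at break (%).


Elongation = (Lf - L0) / L0 * 100
= (84.2 - 35.1) / 35.1 * 100
= 49.1 / 35.1 * 100
= 139.9%

139.9%


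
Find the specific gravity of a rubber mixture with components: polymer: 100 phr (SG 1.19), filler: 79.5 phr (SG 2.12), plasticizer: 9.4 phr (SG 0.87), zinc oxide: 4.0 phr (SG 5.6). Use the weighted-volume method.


Sum of weights = 192.9
Volume contributions:
  polymer: 100/1.19 = 84.0336
  filler: 79.5/2.12 = 37.5000
  plasticizer: 9.4/0.87 = 10.8046
  zinc oxide: 4.0/5.6 = 0.7143
Sum of volumes = 133.0525
SG = 192.9 / 133.0525 = 1.45

SG = 1.45


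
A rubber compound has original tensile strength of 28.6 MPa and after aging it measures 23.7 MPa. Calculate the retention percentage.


Retention = aged / original * 100
= 23.7 / 28.6 * 100
= 82.9%

82.9%


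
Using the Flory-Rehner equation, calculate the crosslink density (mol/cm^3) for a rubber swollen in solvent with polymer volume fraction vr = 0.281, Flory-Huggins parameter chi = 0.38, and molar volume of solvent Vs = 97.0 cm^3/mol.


ln(1 - vr) = ln(1 - 0.281) = -0.3299
Numerator = -((-0.3299) + 0.281 + 0.38 * 0.281^2) = 0.0189
Denominator = 97.0 * (0.281^(1/3) - 0.281/2) = 49.9056
nu = 0.0189 / 49.9056 = 3.7849e-04 mol/cm^3

3.7849e-04 mol/cm^3


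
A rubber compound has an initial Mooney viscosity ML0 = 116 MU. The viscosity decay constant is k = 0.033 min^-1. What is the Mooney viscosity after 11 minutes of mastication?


ML = ML0 * exp(-k * t)
ML = 116 * exp(-0.033 * 11)
ML = 116 * 0.6956
ML = 80.69 MU

80.69 MU


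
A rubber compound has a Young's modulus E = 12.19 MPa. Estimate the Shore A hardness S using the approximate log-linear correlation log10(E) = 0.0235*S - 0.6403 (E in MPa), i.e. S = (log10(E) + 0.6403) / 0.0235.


log10(E) = 0.0235*S - 0.6403  =>  S = (log10(E) + 0.6403) / 0.0235
log10(12.19) = 1.086004
S = (1.086004 + 0.6403) / 0.0235 = 1.726304 / 0.0235
S = 73.5

Shore A = 73.5


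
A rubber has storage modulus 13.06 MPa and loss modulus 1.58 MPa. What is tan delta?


tan delta = E'' / E'
= 1.58 / 13.06
= 0.121

tan delta = 0.121


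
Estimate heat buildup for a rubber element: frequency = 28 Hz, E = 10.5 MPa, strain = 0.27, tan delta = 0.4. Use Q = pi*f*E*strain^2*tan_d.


Q = pi * f * E * strain^2 * tan_d
= pi * 28 * 10.5 * 0.27^2 * 0.4
= pi * 28 * 10.5 * 0.0729 * 0.4
= 26.9330

Q = 26.9330


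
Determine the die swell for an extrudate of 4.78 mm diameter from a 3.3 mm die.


Die swell ratio = D_extrudate / D_die
= 4.78 / 3.3
= 1.448

Die swell = 1.448


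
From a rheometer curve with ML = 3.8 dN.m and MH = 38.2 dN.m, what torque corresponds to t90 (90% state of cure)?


M90 = ML + 0.9 * (MH - ML)
M90 = 3.8 + 0.9 * (38.2 - 3.8)
M90 = 3.8 + 0.9 * 34.4
M90 = 34.76 dN.m

34.76 dN.m


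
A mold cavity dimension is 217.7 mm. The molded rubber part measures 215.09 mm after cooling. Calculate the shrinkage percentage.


Shrinkage = (mold - part) / mold * 100
= (217.7 - 215.09) / 217.7 * 100
= 2.61 / 217.7 * 100
= 1.2%

1.2%


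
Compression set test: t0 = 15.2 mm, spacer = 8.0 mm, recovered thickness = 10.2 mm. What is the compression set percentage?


CS = (t0 - recovered) / (t0 - ts) * 100
= (15.2 - 10.2) / (15.2 - 8.0) * 100
= 5.0 / 7.2 * 100
= 69.4%

69.4%


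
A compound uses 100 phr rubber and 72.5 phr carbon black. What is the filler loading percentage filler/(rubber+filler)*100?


Filler % = filler / (rubber + filler) * 100
= 72.5 / (100 + 72.5) * 100
= 72.5 / 172.5 * 100
= 42.03%

42.03%


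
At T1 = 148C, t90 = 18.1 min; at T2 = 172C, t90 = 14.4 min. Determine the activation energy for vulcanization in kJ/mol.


T1 = 421.15 K, T2 = 445.15 K
1/T1 - 1/T2 = 1.2802e-04
ln(t1/t2) = ln(18.1/14.4) = 0.2287
Ea = 8.314 * 0.2287 / 1.2802e-04 = 14851.7364 J/mol
Ea = 14.85 kJ/mol

14.85 kJ/mol


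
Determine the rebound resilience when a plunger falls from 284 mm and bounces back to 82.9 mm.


Resilience = h_rebound / h_drop * 100
= 82.9 / 284 * 100
= 29.2%

29.2%


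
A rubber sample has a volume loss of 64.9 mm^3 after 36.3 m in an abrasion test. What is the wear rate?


Rate = volume_loss / distance
= 64.9 / 36.3
= 1.788 mm^3/m

1.788 mm^3/m


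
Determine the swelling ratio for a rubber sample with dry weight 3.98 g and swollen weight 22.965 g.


Q = W_swollen / W_dry
Q = 22.965 / 3.98
Q = 5.77

Q = 5.77


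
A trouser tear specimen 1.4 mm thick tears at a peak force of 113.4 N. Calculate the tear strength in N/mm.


Tear strength = force / thickness
= 113.4 / 1.4
= 81.0 N/mm

81.0 N/mm


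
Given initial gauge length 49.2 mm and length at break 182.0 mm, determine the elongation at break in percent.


Elongation = (Lf - L0) / L0 * 100
= (182.0 - 49.2) / 49.2 * 100
= 132.8 / 49.2 * 100
= 269.9%

269.9%


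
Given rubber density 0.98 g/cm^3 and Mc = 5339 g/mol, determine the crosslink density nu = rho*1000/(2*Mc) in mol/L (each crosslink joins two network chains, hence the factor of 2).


nu = rho * 1000 / (2 * Mc)
nu = 0.98 * 1000 / (2 * 5339)
nu = 980.0 / 10678
nu = 0.0918 mol/L

0.0918 mol/L


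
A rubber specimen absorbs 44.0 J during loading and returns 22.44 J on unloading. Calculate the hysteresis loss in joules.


Hysteresis loss = loading - unloading
= 44.0 - 22.44
= 21.56 J

21.56 J


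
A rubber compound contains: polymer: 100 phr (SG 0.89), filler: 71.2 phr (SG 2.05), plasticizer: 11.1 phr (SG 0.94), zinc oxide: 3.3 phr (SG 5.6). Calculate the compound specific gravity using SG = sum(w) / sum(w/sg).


Sum of weights = 185.6
Volume contributions:
  polymer: 100/0.89 = 112.3596
  filler: 71.2/2.05 = 34.7317
  plasticizer: 11.1/0.94 = 11.8085
  zinc oxide: 3.3/5.6 = 0.5893
Sum of volumes = 159.4891
SG = 185.6 / 159.4891 = 1.164

SG = 1.164


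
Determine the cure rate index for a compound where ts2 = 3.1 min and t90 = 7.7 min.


CRI = 100 / (t90 - ts2)
= 100 / (7.7 - 3.1)
= 100 / 4.6
= 21.74 min^-1

21.74 min^-1


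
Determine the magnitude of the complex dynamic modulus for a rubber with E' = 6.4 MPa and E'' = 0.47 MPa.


|E*| = sqrt(E'^2 + E''^2)
= sqrt(6.4^2 + 0.47^2)
= sqrt(40.9600 + 0.2209)
= 6.417 MPa

6.417 MPa


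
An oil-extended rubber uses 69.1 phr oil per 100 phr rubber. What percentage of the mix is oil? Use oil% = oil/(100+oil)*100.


Oil % = oil / (100 + oil) * 100
= 69.1 / (100 + 69.1) * 100
= 69.1 / 169.1 * 100
= 40.86%

40.86%


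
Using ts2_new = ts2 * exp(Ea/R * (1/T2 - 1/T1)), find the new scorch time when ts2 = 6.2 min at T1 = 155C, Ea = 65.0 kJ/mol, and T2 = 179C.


Convert temperatures: T1 = 155 + 273.15 = 428.15 K, T2 = 179 + 273.15 = 452.15 K
ts2_new = 6.2 * exp(65000 / 8.314 * (1/452.15 - 1/428.15))
1/T2 - 1/T1 = -1.2397e-04
ts2_new = 2.35 min

2.35 min


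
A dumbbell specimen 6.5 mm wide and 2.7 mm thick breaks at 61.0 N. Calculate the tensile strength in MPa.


Area = width * thickness = 6.5 * 2.7 = 17.55 mm^2
TS = force / area = 61.0 / 17.55 = 3.48 MPa

3.48 MPa


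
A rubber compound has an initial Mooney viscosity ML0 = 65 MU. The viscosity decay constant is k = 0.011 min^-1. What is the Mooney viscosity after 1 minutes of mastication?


ML = ML0 * exp(-k * t)
ML = 65 * exp(-0.011 * 1)
ML = 65 * 0.9891
ML = 64.29 MU

64.29 MU


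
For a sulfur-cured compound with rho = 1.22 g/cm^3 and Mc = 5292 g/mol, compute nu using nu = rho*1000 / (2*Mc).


nu = rho * 1000 / (2 * Mc)
nu = 1.22 * 1000 / (2 * 5292)
nu = 1220.0 / 10584
nu = 0.1153 mol/L

0.1153 mol/L


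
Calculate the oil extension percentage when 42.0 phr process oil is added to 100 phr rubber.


Oil % = oil / (100 + oil) * 100
= 42.0 / (100 + 42.0) * 100
= 42.0 / 142.0 * 100
= 29.58%

29.58%


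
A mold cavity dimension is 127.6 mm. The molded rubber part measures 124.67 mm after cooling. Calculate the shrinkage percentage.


Shrinkage = (mold - part) / mold * 100
= (127.6 - 124.67) / 127.6 * 100
= 2.93 / 127.6 * 100
= 2.3%

2.3%


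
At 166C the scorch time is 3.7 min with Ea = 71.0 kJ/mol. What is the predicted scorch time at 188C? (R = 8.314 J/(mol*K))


Convert temperatures: T1 = 166 + 273.15 = 439.15 K, T2 = 188 + 273.15 = 461.15 K
ts2_new = 3.7 * exp(71000 / 8.314 * (1/461.15 - 1/439.15))
1/T2 - 1/T1 = -1.0863e-04
ts2_new = 1.46 min

1.46 min


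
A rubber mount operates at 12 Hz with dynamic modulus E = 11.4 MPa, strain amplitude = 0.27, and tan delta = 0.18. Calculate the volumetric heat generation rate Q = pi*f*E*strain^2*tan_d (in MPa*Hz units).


Q = pi * f * E * strain^2 * tan_d
= pi * 12 * 11.4 * 0.27^2 * 0.18
= pi * 12 * 11.4 * 0.0729 * 0.18
= 5.6394

Q = 5.6394


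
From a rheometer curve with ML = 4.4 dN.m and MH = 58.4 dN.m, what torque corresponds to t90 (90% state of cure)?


M90 = ML + 0.9 * (MH - ML)
M90 = 4.4 + 0.9 * (58.4 - 4.4)
M90 = 4.4 + 0.9 * 54.0
M90 = 53.0 dN.m

53.0 dN.m


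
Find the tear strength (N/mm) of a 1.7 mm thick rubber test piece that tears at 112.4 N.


Tear strength = force / thickness
= 112.4 / 1.7
= 66.12 N/mm

66.12 N/mm


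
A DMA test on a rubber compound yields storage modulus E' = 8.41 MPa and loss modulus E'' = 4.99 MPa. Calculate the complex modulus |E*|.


|E*| = sqrt(E'^2 + E''^2)
= sqrt(8.41^2 + 4.99^2)
= sqrt(70.7281 + 24.9001)
= 9.779 MPa

9.779 MPa


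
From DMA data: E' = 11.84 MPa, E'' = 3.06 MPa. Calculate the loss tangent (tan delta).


tan delta = E'' / E'
= 3.06 / 11.84
= 0.2584

tan delta = 0.2584


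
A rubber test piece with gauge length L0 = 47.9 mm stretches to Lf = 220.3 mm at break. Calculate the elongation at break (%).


Elongation = (Lf - L0) / L0 * 100
= (220.3 - 47.9) / 47.9 * 100
= 172.4 / 47.9 * 100
= 359.9%

359.9%


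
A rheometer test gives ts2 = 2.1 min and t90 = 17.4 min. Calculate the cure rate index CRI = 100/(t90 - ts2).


CRI = 100 / (t90 - ts2)
= 100 / (17.4 - 2.1)
= 100 / 15.3
= 6.54 min^-1

6.54 min^-1


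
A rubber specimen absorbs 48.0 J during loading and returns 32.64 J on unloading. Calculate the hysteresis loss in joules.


Hysteresis loss = loading - unloading
= 48.0 - 32.64
= 15.36 J

15.36 J


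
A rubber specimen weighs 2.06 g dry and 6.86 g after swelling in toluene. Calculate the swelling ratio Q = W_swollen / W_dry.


Q = W_swollen / W_dry
Q = 6.86 / 2.06
Q = 3.33

Q = 3.33


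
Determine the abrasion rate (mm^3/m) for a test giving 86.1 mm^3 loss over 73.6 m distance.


Rate = volume_loss / distance
= 86.1 / 73.6
= 1.17 mm^3/m

1.17 mm^3/m


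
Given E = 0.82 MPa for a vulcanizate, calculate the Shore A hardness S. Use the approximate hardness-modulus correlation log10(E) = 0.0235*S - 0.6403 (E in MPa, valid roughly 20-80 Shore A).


log10(E) = 0.0235*S - 0.6403  =>  S = (log10(E) + 0.6403) / 0.0235
log10(0.82) = -0.086186
S = (-0.086186 + 0.6403) / 0.0235 = 0.554114 / 0.0235
S = 23.6

Shore A = 23.6


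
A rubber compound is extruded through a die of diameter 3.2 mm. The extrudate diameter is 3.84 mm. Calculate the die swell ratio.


Die swell ratio = D_extrudate / D_die
= 3.84 / 3.2
= 1.2

Die swell = 1.2


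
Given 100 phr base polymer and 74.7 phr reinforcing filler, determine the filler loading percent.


Filler % = filler / (rubber + filler) * 100
= 74.7 / (100 + 74.7) * 100
= 74.7 / 174.7 * 100
= 42.76%

42.76%


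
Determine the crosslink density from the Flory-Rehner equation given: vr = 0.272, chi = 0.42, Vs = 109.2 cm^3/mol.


ln(1 - vr) = ln(1 - 0.272) = -0.3175
Numerator = -((-0.3175) + 0.272 + 0.42 * 0.272^2) = 0.0144
Denominator = 109.2 * (0.272^(1/3) - 0.272/2) = 55.9019
nu = 0.0144 / 55.9019 = 2.5725e-04 mol/cm^3

2.5725e-04 mol/cm^3


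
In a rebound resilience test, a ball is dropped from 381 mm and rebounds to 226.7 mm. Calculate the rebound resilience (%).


Resilience = h_rebound / h_drop * 100
= 226.7 / 381 * 100
= 59.5%

59.5%


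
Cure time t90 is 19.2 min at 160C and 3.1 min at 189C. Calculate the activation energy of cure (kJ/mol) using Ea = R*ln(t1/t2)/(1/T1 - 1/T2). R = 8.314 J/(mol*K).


T1 = 433.15 K, T2 = 462.15 K
1/T1 - 1/T2 = 1.4487e-04
ln(t1/t2) = ln(19.2/3.1) = 1.8235
Ea = 8.314 * 1.8235 / 1.4487e-04 = 104650.4286 J/mol
Ea = 104.65 kJ/mol

104.65 kJ/mol


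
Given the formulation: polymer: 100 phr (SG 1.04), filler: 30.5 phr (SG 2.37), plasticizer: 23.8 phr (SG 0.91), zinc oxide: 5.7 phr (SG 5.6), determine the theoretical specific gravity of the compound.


Sum of weights = 160.0
Volume contributions:
  polymer: 100/1.04 = 96.1538
  filler: 30.5/2.37 = 12.8692
  plasticizer: 23.8/0.91 = 26.1538
  zinc oxide: 5.7/5.6 = 1.0179
Sum of volumes = 136.1947
SG = 160.0 / 136.1947 = 1.175

SG = 1.175


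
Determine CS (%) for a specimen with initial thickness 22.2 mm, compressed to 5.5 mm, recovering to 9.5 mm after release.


CS = (t0 - recovered) / (t0 - ts) * 100
= (22.2 - 9.5) / (22.2 - 5.5) * 100
= 12.7 / 16.7 * 100
= 76.0%

76.0%


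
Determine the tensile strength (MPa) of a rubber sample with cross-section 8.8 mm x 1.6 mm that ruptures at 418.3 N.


Area = width * thickness = 8.8 * 1.6 = 14.08 mm^2
TS = force / area = 418.3 / 14.08 = 29.71 MPa

29.71 MPa


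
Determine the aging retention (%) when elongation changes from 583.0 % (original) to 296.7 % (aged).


Retention = aged / original * 100
= 296.7 / 583.0 * 100
= 50.9%

50.9%


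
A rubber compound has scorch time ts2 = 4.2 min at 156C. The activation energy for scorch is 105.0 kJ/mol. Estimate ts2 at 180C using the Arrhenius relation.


Convert temperatures: T1 = 156 + 273.15 = 429.15 K, T2 = 180 + 273.15 = 453.15 K
ts2_new = 4.2 * exp(105000 / 8.314 * (1/453.15 - 1/429.15))
1/T2 - 1/T1 = -1.2341e-04
ts2_new = 0.88 min

0.88 min


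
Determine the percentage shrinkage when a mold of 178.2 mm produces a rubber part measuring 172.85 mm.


Shrinkage = (mold - part) / mold * 100
= (178.2 - 172.85) / 178.2 * 100
= 5.35 / 178.2 * 100
= 3.0%

3.0%


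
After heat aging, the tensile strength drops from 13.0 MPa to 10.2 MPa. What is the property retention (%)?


Retention = aged / original * 100
= 10.2 / 13.0 * 100
= 78.5%

78.5%


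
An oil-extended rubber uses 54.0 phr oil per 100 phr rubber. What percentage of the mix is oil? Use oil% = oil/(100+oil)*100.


Oil % = oil / (100 + oil) * 100
= 54.0 / (100 + 54.0) * 100
= 54.0 / 154.0 * 100
= 35.06%

35.06%


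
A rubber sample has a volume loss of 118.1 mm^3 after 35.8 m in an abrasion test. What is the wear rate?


Rate = volume_loss / distance
= 118.1 / 35.8
= 3.299 mm^3/m

3.299 mm^3/m


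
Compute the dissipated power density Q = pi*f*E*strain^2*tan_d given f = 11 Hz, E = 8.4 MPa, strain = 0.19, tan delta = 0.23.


Q = pi * f * E * strain^2 * tan_d
= pi * 11 * 8.4 * 0.19^2 * 0.23
= pi * 11 * 8.4 * 0.0361 * 0.23
= 2.4102

Q = 2.4102


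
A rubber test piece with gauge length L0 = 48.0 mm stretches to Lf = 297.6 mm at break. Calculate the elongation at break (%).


Elongation = (Lf - L0) / L0 * 100
= (297.6 - 48.0) / 48.0 * 100
= 249.6 / 48.0 * 100
= 520.0%

520.0%


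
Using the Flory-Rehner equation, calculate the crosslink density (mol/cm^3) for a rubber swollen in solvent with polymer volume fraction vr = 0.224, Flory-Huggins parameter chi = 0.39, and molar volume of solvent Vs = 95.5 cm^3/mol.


ln(1 - vr) = ln(1 - 0.224) = -0.2536
Numerator = -((-0.2536) + 0.224 + 0.39 * 0.224^2) = 0.0100
Denominator = 95.5 * (0.224^(1/3) - 0.224/2) = 47.3028
nu = 0.0100 / 47.3028 = 2.1213e-04 mol/cm^3

2.1213e-04 mol/cm^3


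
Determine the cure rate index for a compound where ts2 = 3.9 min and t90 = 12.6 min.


CRI = 100 / (t90 - ts2)
= 100 / (12.6 - 3.9)
= 100 / 8.7
= 11.49 min^-1

11.49 min^-1


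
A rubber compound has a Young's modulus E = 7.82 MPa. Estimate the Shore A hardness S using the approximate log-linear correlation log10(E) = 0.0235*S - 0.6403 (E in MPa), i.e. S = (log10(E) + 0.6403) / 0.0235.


log10(E) = 0.0235*S - 0.6403  =>  S = (log10(E) + 0.6403) / 0.0235
log10(7.82) = 0.893207
S = (0.893207 + 0.6403) / 0.0235 = 1.533507 / 0.0235
S = 65.3

Shore A = 65.3


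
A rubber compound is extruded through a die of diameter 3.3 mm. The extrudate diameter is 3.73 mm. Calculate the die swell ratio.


Die swell ratio = D_extrudate / D_die
= 3.73 / 3.3
= 1.13

Die swell = 1.13


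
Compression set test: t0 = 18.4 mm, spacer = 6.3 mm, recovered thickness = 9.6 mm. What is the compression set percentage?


CS = (t0 - recovered) / (t0 - ts) * 100
= (18.4 - 9.6) / (18.4 - 6.3) * 100
= 8.8 / 12.1 * 100
= 72.7%

72.7%


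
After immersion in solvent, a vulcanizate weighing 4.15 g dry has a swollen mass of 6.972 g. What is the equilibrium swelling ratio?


Q = W_swollen / W_dry
Q = 6.972 / 4.15
Q = 1.68

Q = 1.68


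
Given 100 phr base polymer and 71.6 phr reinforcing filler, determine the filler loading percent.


Filler % = filler / (rubber + filler) * 100
= 71.6 / (100 + 71.6) * 100
= 71.6 / 171.6 * 100
= 41.72%

41.72%


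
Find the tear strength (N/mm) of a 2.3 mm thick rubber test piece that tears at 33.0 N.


Tear strength = force / thickness
= 33.0 / 2.3
= 14.35 N/mm

14.35 N/mm


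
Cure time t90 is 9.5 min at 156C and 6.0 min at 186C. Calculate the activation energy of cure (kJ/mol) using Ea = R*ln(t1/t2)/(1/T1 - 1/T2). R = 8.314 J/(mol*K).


T1 = 429.15 K, T2 = 459.15 K
1/T1 - 1/T2 = 1.5225e-04
ln(t1/t2) = ln(9.5/6.0) = 0.4595
Ea = 8.314 * 0.4595 / 1.5225e-04 = 25093.9219 J/mol
Ea = 25.09 kJ/mol

25.09 kJ/mol


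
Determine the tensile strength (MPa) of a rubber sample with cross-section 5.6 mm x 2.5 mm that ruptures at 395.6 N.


Area = width * thickness = 5.6 * 2.5 = 14.0 mm^2
TS = force / area = 395.6 / 14.0 = 28.26 MPa

28.26 MPa


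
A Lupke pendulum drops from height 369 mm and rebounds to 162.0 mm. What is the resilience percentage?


Resilience = h_rebound / h_drop * 100
= 162.0 / 369 * 100
= 43.9%

43.9%


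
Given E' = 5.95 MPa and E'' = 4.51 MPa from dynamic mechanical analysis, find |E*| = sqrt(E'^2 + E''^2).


|E*| = sqrt(E'^2 + E''^2)
= sqrt(5.95^2 + 4.51^2)
= sqrt(35.4025 + 20.3401)
= 7.466 MPa

7.466 MPa


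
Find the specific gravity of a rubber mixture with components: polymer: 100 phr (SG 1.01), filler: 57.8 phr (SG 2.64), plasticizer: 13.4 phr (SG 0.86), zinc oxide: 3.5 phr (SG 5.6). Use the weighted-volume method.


Sum of weights = 174.7
Volume contributions:
  polymer: 100/1.01 = 99.0099
  filler: 57.8/2.64 = 21.8939
  plasticizer: 13.4/0.86 = 15.5814
  zinc oxide: 3.5/5.6 = 0.6250
Sum of volumes = 137.1102
SG = 174.7 / 137.1102 = 1.274

SG = 1.274


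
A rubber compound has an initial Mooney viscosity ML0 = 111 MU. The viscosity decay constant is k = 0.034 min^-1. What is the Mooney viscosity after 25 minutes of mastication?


ML = ML0 * exp(-k * t)
ML = 111 * exp(-0.034 * 25)
ML = 111 * 0.4274
ML = 47.44 MU

47.44 MU


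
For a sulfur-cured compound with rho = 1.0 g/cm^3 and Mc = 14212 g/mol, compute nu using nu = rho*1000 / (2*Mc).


nu = rho * 1000 / (2 * Mc)
nu = 1.0 * 1000 / (2 * 14212)
nu = 1000.0 / 28424
nu = 0.0352 mol/L

0.0352 mol/L


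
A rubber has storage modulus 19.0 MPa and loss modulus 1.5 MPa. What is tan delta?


tan delta = E'' / E'
= 1.5 / 19.0
= 0.0789

tan delta = 0.0789


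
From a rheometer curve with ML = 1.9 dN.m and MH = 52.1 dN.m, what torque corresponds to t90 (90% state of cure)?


M90 = ML + 0.9 * (MH - ML)
M90 = 1.9 + 0.9 * (52.1 - 1.9)
M90 = 1.9 + 0.9 * 50.2
M90 = 47.08 dN.m

47.08 dN.m


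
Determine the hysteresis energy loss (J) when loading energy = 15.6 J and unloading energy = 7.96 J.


Hysteresis loss = loading - unloading
= 15.6 - 7.96
= 7.64 J

7.64 J


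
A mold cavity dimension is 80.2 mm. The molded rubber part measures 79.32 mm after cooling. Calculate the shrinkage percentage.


Shrinkage = (mold - part) / mold * 100
= (80.2 - 79.32) / 80.2 * 100
= 0.88 / 80.2 * 100
= 1.1%

1.1%


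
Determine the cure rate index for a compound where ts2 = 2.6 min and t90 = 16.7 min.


CRI = 100 / (t90 - ts2)
= 100 / (16.7 - 2.6)
= 100 / 14.1
= 7.09 min^-1

7.09 min^-1


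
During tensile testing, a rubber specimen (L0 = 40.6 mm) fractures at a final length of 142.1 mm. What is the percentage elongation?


Elongation = (Lf - L0) / L0 * 100
= (142.1 - 40.6) / 40.6 * 100
= 101.5 / 40.6 * 100
= 250.0%

250.0%
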